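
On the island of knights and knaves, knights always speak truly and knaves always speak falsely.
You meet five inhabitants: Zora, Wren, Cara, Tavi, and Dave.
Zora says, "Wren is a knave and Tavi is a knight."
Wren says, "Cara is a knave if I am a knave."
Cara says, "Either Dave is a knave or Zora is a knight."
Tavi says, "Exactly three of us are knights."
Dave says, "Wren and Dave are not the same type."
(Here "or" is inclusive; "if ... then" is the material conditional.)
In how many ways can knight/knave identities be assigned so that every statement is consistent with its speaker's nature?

2

Consistent assignments:
  Zora=knight, Wren=knave, Cara=knight, Tavi=knight, Dave=knave
  Zora=knave, Wren=knave, Cara=knight, Tavi=knave, Dave=knave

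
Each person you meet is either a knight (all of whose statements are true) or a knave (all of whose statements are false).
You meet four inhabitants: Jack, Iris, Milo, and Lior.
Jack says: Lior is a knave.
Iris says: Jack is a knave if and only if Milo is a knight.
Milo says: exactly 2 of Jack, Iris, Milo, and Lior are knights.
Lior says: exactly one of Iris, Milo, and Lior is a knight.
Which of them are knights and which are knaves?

Jack is a knave, Iris is a knave, Milo is a knave, and Lior is a knight.

Jack (knave): "Lior is a knave" — False. ✓
Iris (knave): "Jack is a knave if and only if Milo is a knight" — False. ✓
Milo is a knave, and the claim "exactly 2 of Jack, Iris, Milo, and Lior are knights" is indeed False.
As a knight, Lior's statement "exactly one of Iris, Milo, and Lior is a knight" should be True; it is.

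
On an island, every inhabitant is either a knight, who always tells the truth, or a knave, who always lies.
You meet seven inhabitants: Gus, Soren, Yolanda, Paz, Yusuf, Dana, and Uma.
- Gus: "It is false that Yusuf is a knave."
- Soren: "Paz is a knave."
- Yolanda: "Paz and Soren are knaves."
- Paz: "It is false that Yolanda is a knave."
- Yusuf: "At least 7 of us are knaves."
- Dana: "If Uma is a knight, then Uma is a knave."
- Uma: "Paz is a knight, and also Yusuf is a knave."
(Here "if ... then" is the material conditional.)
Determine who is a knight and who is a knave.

Knights: Soren and Dana. Knaves: Gus, Yolanda, Paz, Yusuf, and Uma.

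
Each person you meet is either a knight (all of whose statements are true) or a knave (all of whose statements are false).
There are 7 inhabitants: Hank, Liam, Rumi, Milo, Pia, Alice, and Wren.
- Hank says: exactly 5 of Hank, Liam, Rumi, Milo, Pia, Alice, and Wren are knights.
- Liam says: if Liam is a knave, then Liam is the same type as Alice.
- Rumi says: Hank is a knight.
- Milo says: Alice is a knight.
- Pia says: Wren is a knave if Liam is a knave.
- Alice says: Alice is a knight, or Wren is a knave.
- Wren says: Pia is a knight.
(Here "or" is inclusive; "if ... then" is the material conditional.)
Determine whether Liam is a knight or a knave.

Liam is a knight.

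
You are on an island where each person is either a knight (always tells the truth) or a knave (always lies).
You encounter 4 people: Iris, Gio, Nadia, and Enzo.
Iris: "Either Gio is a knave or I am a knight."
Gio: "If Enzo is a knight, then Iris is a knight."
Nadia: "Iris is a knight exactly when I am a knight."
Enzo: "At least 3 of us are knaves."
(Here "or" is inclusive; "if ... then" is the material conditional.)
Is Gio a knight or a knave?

Gio is a knight.

Consistent assignments: {Iris=knight, Gio=knight, Nadia=knight, Enzo=knave}; {Iris=knight, Gio=knight, Nadia=knave, Enzo=knave}
In every consistent assignment, Gio is a knight.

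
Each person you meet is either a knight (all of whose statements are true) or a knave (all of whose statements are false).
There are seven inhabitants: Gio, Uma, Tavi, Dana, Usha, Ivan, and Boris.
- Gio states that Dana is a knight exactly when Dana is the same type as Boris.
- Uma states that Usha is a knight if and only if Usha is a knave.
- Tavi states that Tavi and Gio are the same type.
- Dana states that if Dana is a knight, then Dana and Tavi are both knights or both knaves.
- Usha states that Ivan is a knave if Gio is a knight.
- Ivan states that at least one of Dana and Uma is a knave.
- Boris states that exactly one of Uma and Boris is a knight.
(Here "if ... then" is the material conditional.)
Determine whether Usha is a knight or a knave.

Usha is a knave.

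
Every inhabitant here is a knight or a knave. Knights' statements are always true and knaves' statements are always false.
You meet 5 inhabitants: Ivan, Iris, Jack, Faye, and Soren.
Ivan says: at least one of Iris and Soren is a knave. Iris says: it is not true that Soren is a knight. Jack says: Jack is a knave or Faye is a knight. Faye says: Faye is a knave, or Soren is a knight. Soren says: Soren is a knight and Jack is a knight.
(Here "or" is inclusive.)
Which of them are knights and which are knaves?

Knights: Ivan, Jack, Faye, and Soren. Knaves: Iris.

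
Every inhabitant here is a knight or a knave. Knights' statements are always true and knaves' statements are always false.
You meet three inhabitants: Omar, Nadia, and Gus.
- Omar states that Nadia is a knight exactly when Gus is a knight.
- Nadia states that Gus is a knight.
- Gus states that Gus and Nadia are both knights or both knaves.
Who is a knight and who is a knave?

Omar is a knight, Nadia is a knight, and Gus is a knight.

Suppose Omar is a knave. Then Omar's statement "Nadia is a knight exactly when Gus is a knight" would have to be false. Checking the 4 ways to assign the others, none is consistent with every speaker.
(For instance, with Nadia=knight, Gus=knight, Omar's claim "Nadia is a knight exactly when Gus is a knight" comes out true where it would need to be false.)
So Omar must be a knight, making "Nadia is a knight exactly when Gus is a knight" true. Taking Omar=knight, Nadia=knight, Gus=knight, each remaining statement checks out:
  Nadia (knight): "Gus is a knight" — true. ✓
  Gus (knight): "Gus and Nadia are both knights or both knaves" — true. ✓
This is the unique consistent assignment.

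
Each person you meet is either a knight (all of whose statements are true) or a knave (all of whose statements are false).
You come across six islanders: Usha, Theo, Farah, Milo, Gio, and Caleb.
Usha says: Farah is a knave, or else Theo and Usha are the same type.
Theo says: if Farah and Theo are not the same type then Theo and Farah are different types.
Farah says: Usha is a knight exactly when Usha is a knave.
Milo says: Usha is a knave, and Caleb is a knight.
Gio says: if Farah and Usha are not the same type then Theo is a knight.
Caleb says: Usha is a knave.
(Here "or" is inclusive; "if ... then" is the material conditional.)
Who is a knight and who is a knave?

Since Usha is a knight, "Farah is a knave, or else Theo and Usha are the same type" needs to be True, which holds.
Since Theo is a knight, "if Farah and Theo are not the same type then Theo and Farah are different types" needs to be True, which holds.
Since Farah is a knave, "Usha is a knight exactly when Usha is a knave" needs to be False, which holds.
Milo (knave): "Usha is a knave, and Caleb is a knight" — False. ✓
Since Gio is a knight, "if Farah and Usha are not the same type then Theo is a knight" needs to be True, which holds.
Caleb is a knave, and the claim "Usha is a knave" is indeed False.

Usha is a knight, Theo is a knight, Farah is a knave, Milo is a knave, Gio is a knight, and Caleb is a knave.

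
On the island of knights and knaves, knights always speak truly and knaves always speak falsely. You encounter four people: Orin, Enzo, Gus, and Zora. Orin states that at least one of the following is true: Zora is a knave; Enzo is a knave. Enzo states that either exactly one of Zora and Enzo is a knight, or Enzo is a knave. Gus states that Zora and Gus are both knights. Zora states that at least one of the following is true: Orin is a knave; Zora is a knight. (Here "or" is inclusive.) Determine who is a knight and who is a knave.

Knights: Orin and Enzo. Knaves: Gus and Zora.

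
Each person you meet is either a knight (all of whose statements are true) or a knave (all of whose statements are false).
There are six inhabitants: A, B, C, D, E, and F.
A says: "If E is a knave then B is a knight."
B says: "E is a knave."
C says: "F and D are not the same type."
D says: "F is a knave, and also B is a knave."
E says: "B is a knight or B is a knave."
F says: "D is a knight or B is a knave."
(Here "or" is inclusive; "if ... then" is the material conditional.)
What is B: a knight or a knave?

B is a knave.

Consistent assignments: {A=knight, B=knave, C=knight, D=knave, E=knight, F=knight}
In every consistent assignment, B is a knave.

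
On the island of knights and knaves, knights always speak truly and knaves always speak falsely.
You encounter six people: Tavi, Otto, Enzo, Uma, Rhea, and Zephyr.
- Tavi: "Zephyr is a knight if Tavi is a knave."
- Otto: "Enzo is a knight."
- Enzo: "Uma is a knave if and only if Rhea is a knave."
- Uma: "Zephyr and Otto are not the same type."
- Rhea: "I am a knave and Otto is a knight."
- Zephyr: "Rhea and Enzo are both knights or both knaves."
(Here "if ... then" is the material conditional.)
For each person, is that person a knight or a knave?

Tavi is a knight, Otto is a knave, Enzo is a knave, Uma is a knight, Rhea is a knave, and Zephyr is a knight.

Tavi is a knight; "Zephyr is a knight if Tavi is a knave" is true, as required.
Otto is a knave; "Enzo is a knight" is false, as required.
Enzo is a knave, so "Uma is a knave if and only if Rhea is a knave" must be false — and it is.
Since Uma is a knight, "Zephyr and Otto are not the same type" needs to be true, which holds.
Rhea is a knave; "I am a knave and Otto is a knight" is false, as required.
Zephyr (knight): "Rhea and Enzo are both knights or both knaves" — true. ✓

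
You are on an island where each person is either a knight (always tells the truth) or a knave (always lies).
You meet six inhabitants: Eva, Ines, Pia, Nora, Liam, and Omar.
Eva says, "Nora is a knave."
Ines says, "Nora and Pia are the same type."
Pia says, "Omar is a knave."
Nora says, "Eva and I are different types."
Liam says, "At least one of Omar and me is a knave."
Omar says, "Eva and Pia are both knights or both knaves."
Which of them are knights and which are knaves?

Knights: Ines, Pia, Nora, and Liam. Knaves: Eva and Omar.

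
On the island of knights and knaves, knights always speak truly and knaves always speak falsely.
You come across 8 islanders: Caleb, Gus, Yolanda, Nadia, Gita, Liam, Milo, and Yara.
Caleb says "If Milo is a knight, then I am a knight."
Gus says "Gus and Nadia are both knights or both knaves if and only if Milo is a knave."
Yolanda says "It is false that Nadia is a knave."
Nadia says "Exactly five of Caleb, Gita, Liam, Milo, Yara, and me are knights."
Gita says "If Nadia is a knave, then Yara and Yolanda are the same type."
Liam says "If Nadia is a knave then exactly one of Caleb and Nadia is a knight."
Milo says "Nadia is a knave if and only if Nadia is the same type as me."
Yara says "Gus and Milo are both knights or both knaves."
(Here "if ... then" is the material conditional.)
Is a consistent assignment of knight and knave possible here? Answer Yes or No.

No

Checking all 256 assignments, each has at least one speaker whose statement's truth value contradicts their type.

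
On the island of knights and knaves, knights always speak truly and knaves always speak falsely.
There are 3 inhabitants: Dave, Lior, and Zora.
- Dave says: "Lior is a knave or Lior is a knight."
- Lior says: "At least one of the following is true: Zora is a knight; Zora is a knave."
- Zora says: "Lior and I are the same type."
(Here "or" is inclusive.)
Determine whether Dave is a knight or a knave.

Dave is a knight.

Consistent assignments: {Dave=knight, Lior=knight, Zora=knight}; {Dave=knight, Lior=knight, Zora=knave}
In every consistent assignment, Dave is a knight.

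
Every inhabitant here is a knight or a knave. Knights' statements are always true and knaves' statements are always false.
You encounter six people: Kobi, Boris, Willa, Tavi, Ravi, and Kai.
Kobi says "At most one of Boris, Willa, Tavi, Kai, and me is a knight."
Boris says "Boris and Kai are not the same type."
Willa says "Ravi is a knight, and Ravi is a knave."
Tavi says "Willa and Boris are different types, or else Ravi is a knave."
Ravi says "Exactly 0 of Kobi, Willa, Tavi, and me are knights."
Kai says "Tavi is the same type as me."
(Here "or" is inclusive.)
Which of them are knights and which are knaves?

As a knave, Kobi's statement "at most one of Boris, Willa, Tavi, Kai, and me is a knight" should be False; it is.
As a knight, Boris's statement "Boris and Kai are not the same type" should be True; it is.
Willa is a knave, and the claim "Ravi is a knight, and Ravi is a knave" is indeed False.
As a knight, Tavi's statement "Willa and Boris are different types, or else Ravi is a knave" should be True; it is.
Ravi (knave): "exactly 0 of Kobi, Willa, Tavi, and me are knights" — False. ✓
As a knave, Kai's statement "Tavi is the same type as me" should be False; it is.

Kobi is a knave, Boris is a knight, Willa is a knave, Tavi is a knight, Ravi is a knave, and Kai is a knave.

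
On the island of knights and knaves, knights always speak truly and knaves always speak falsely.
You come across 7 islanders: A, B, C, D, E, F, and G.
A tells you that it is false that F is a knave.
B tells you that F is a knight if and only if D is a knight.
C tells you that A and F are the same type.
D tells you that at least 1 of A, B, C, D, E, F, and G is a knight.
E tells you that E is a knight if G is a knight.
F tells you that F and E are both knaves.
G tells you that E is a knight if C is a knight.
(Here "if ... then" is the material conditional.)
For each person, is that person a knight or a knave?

A (knave): "it is false that F is a knave" — false. ✓
B is a knave, so "F is a knight if and only if D is a knight" must be false — and it is.
C is a knight, so "A and F are the same type" must be True — and it is.
D is a knight; "at least 1 of A, B, C, D, E, F, and G is a knight" is True, as required.
Since E is a knight, "E is a knight if G is a knight" needs to be True, which holds.
Since F is a knave, "F and E are both knaves" needs to be false, which holds.
As a knight, G's statement "E is a knight if C is a knight" should be True; it is.

Knights: C, D, E, and G. Knaves: A, B, and F.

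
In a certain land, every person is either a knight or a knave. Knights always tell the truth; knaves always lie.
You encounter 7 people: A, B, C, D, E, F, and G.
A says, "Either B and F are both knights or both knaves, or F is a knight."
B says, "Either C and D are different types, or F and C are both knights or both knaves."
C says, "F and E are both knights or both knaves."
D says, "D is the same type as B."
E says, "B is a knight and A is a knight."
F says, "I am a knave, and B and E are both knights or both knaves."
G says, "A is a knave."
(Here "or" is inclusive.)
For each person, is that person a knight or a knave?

A is a knave, B is a knight, C is a knight, D is a knave, E is a knave, F is a knave, and G is a knight.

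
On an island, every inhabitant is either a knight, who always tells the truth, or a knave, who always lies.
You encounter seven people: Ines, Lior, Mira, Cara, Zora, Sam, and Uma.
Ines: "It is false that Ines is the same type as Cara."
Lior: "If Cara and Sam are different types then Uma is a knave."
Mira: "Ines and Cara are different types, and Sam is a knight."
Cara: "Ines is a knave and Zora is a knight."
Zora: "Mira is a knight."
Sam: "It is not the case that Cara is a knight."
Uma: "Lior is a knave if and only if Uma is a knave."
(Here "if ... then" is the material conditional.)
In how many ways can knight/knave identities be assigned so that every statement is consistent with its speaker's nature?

2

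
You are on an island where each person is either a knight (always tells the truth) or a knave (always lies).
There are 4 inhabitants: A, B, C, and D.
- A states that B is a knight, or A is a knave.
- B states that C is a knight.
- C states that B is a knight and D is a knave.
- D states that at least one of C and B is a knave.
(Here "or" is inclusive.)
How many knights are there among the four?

3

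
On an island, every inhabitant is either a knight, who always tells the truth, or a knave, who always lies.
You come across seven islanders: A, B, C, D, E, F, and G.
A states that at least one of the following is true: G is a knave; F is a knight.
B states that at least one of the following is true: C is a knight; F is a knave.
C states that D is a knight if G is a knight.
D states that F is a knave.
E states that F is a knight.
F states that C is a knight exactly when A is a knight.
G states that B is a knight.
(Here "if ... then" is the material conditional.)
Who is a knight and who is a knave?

Knights: B, C, D, and G. Knaves: A, E, and F.

A is a knave; "at least one of the following is true: G is a knave; F is a knight" is False, as required.
Since B is a knight, "at least one of the following is true: C is a knight; F is a knave" needs to be true, which holds.
C is a knight; "D is a knight if G is a knight" is true, as required.
D is a knight; "F is a knave" is true, as required.
E is a knave, and the claim "F is a knight" is indeed False.
F is a knave, so "C is a knight exactly when A is a knight" must be False — and it is.
Since G is a knight, "B is a knight" needs to be true, which holds.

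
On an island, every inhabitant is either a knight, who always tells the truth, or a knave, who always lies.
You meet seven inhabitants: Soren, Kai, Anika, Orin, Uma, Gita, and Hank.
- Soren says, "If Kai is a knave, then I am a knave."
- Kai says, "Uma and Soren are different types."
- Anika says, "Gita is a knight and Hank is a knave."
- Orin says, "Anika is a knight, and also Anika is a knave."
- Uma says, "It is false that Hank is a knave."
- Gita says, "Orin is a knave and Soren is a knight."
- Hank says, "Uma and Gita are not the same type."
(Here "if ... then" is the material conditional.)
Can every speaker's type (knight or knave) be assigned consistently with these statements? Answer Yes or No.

No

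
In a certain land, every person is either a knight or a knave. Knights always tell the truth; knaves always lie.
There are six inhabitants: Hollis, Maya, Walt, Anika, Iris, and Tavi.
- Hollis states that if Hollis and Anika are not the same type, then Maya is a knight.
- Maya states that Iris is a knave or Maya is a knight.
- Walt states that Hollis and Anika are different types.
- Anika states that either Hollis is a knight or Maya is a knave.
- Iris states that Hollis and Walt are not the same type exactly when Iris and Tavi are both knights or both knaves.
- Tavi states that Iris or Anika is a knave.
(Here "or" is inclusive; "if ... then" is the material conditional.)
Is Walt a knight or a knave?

Walt is a knave.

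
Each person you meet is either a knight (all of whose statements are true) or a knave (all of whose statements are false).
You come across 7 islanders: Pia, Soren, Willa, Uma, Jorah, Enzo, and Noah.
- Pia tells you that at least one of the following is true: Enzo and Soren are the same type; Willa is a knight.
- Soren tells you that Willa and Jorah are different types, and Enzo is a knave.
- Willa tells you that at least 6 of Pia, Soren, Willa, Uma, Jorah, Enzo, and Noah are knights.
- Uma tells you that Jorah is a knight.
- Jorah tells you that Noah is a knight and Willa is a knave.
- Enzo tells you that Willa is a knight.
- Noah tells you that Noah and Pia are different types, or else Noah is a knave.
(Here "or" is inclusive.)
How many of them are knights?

The unique consistent assignment is Pia=knave, Soren=knight, Willa=knave, Uma=knight, Jorah=knight, Enzo=knave, Noah=knight.
That has 4 knights.

4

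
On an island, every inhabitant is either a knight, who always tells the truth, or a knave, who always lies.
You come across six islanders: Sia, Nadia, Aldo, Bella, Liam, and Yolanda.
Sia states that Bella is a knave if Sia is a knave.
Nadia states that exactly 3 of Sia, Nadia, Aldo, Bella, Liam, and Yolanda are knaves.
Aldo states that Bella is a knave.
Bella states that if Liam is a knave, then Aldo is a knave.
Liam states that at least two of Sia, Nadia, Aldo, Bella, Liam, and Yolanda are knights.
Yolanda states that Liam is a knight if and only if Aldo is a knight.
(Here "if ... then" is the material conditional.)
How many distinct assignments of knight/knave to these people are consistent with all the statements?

2

Consistent assignments:
  Sia=knave, Nadia=knight, Aldo=knave, Bella=knight, Liam=knight, Yolanda=knave
  Sia=knave, Nadia=knave, Aldo=knave, Bella=knight, Liam=knight, Yolanda=knave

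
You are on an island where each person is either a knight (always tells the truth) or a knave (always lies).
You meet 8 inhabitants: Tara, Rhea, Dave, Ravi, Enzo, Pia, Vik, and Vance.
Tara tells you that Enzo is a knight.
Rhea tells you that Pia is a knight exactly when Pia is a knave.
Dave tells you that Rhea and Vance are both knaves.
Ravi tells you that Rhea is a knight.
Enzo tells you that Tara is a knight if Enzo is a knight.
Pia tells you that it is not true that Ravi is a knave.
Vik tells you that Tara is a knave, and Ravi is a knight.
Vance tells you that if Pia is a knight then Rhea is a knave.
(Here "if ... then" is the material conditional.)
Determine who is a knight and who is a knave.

As a knight, Tara's statement "Enzo is a knight" should be true; it is.
Since Rhea is a knave, "Pia is a knight exactly when Pia is a knave" needs to be False, which holds.
Dave is a knave, and the claim "Rhea and Vance are both knaves" is indeed False.
Ravi is a knave, and the claim "Rhea is a knight" is indeed False.
Enzo is a knight, and the claim "Tara is a knight if Enzo is a knight" is indeed true.
Pia is a knave, so "it is not true that Ravi is a knave" must be False — and it is.
Vik (knave): "Tara is a knave, and Ravi is a knight" — False. ✓
Vance (knight): "if Pia is a knight then Rhea is a knave" — true. ✓

Tara is a knight, Rhea is a knave, Dave is a knave, Ravi is a knave, Enzo is a knight, Pia is a knave, Vik is a knave, and Vance is a knight.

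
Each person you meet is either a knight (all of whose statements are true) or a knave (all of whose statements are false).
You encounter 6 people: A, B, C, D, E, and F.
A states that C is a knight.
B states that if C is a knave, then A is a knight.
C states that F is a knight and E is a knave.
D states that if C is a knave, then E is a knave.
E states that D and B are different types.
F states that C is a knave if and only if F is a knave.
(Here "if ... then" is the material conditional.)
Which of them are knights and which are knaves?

As a knight, A's statement "C is a knight" should be true; it is.
Since B is a knight, "if C is a knave, then A is a knight" needs to be true, which holds.
C is a knight; "F is a knight and E is a knave" is true, as required.
D is a knight, and the claim "if C is a knave, then E is a knave" is indeed true.
Since E is a knave, "D and B are different types" needs to be False, which holds.
F is a knight; "C is a knave if and only if F is a knave" is true, as required.

Knights: A, B, C, D, and F. Knaves: E.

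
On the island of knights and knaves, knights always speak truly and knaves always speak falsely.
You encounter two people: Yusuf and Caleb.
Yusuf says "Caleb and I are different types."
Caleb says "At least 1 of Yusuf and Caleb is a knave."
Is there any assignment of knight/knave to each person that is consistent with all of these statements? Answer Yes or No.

No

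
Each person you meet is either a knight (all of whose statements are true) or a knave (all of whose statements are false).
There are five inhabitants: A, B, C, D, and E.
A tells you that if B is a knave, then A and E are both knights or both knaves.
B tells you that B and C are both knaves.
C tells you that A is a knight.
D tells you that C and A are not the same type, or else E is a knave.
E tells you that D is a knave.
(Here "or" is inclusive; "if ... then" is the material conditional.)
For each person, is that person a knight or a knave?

As a knight, A's statement "if B is a knave, then A and E are both knights or both knaves" should be True; it is.
B is a knave, so "B and C are both knaves" must be false — and it is.
Since C is a knight, "A is a knight" needs to be True, which holds.
D is a knave, so "C and A are not the same type, or else E is a knave" must be false — and it is.
E is a knight, so "D is a knave" must be True — and it is.

Knights: A, C, and E. Knaves: B and D.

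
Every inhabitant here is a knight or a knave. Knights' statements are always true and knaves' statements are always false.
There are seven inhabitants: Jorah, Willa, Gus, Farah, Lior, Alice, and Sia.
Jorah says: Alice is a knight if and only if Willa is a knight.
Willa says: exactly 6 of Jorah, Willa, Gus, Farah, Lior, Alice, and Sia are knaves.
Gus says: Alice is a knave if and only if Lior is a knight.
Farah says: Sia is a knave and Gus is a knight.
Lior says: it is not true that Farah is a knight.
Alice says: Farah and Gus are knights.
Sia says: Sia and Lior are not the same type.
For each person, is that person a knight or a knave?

Jorah is a knave, Willa is a knave, Gus is a knight, Farah is a knight, Lior is a knave, Alice is a knight, and Sia is a knave.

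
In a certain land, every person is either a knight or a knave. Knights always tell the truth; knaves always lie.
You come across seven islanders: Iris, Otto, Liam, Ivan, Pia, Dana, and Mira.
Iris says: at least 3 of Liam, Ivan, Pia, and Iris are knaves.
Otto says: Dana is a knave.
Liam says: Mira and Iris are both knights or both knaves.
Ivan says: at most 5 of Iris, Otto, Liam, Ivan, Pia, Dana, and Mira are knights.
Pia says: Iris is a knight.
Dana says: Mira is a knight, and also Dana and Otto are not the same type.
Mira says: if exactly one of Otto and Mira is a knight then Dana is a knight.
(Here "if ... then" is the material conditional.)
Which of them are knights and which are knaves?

Iris is a knave, Otto is a knight, Liam is a knight, Ivan is a knight, Pia is a knave, Dana is a knave, and Mira is a knave.

Iris is a knave, and the claim "at least 3 of Liam, Ivan, Pia, and Iris are knaves" is indeed false.
Otto (knight): "Dana is a knave" — True. ✓
Liam is a knight, so "Mira and Iris are both knights or both knaves" must be True — and it is.
As a knight, Ivan's statement "at most 5 of Iris, Otto, Liam, Ivan, Pia, Dana, and Mira are knights" should be True; it is.
Pia (knave): "Iris is a knight" — false. ✓
Since Dana is a knave, "Mira is a knight, and also Dana and Otto are not the same type" needs to be false, which holds.
Mira is a knave, so "if exactly one of Otto and Mira is a knight then Dana is a knight" must be false — and it is.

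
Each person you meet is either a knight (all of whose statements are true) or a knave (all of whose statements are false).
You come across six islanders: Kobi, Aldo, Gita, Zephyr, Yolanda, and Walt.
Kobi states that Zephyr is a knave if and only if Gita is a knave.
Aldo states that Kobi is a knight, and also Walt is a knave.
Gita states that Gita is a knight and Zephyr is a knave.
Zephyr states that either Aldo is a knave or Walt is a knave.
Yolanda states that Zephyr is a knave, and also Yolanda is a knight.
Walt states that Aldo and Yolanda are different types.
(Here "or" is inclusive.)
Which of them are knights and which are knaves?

Kobi (knave): "Zephyr is a knave if and only if Gita is a knave" — false. ✓
Aldo (knave): "Kobi is a knight, and also Walt is a knave" — false. ✓
Gita is a knave, so "Gita is a knight and Zephyr is a knave" must be false — and it is.
As a knight, Zephyr's statement "either Aldo is a knave or Walt is a knave" should be True; it is.
Yolanda is a knave, and the claim "Zephyr is a knave, and also Yolanda is a knight" is indeed false.
Walt is a knave, so "Aldo and Yolanda are different types" must be false — and it is.

Kobi is a knave, Aldo is a knave, Gita is a knave, Zephyr is a knight, Yolanda is a knave, and Walt is a knave.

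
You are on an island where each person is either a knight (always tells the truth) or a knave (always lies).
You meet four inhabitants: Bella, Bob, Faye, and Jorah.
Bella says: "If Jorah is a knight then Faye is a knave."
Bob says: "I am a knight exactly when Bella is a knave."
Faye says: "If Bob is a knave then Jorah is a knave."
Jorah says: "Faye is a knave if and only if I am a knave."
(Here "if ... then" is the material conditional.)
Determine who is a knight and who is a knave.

Since Bella is a knave, "if Jorah is a knight then Faye is a knave" needs to be false, which holds.
Bob (knight): "I am a knight exactly when Bella is a knave" — true. ✓
Faye (knight): "if Bob is a knave then Jorah is a knave" — true. ✓
Jorah (knight): "Faye is a knave if and only if I am a knave" — true. ✓

Bella is a knave, Bob is a knight, Faye is a knight, and Jorah is a knight.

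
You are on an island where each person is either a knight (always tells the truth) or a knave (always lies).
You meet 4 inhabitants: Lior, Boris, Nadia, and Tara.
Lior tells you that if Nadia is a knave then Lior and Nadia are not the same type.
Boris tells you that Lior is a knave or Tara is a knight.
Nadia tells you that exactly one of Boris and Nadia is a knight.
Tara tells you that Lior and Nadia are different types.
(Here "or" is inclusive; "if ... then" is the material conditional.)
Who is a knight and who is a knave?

Lior is a knight, so "if Nadia is a knave then Lior and Nadia are not the same type" must be True — and it is.
As a knave, Boris's statement "Lior is a knave or Tara is a knight" should be False; it is.
Nadia is a knight, so "exactly one of Boris and Nadia is a knight" must be True — and it is.
Tara is a knave; "Lior and Nadia are different types" is False, as required.

Knights: Lior and Nadia. Knaves: Boris and Tara.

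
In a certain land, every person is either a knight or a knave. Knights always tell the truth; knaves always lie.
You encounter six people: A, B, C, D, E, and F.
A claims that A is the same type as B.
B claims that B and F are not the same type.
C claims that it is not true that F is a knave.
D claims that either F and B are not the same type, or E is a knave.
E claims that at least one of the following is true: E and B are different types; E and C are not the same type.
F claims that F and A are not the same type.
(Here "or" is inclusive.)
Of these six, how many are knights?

3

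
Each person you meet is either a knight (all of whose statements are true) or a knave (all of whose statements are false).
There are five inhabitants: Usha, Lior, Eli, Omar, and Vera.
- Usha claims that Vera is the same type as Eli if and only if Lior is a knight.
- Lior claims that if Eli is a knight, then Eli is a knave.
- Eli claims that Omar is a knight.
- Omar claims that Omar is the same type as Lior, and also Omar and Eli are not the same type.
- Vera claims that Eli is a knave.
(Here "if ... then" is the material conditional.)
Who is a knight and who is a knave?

Usha is a knave, Lior is a knight, Eli is a knave, Omar is a knave, and Vera is a knight.

As a knave, Usha's statement "Vera is the same type as Eli if and only if Lior is a knight" should be False; it is.
Lior is a knight, and the claim "if Eli is a knight, then Eli is a knave" is indeed True.
Eli is a knave, so "Omar is a knight" must be False — and it is.
As a knave, Omar's statement "Omar is the same type as Lior, and also Omar and Eli are not the same type" should be False; it is.
As a knight, Vera's statement "Eli is a knave" should be True; it is.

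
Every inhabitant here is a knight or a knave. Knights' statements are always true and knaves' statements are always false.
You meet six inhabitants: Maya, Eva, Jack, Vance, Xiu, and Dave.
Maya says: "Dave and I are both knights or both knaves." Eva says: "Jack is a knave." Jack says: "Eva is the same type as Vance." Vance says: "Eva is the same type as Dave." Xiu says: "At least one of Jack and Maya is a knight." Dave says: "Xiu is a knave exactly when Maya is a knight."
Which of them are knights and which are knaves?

Maya (knave): "Dave and I are both knights or both knaves" — false. ✓
Eva is a knave; "Jack is a knave" is false, as required.
Jack is a knight; "Eva is the same type as Vance" is true, as required.
As a knave, Vance's statement "Eva is the same type as Dave" should be false; it is.
As a knight, Xiu's statement "at least one of Jack and Maya is a knight" should be true; it is.
As a knight, Dave's statement "Xiu is a knave exactly when Maya is a knight" should be true; it is.

Knights: Jack, Xiu, and Dave. Knaves: Maya, Eva, and Vance.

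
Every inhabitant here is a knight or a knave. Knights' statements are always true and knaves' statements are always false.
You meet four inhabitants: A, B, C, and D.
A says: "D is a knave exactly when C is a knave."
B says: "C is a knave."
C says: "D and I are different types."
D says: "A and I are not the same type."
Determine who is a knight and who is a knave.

Knights: C. Knaves: A, B, and D.

As a knave, A's statement "D is a knave exactly when C is a knave" should be false; it is.
B is a knave, and the claim "C is a knave" is indeed false.
C (knight): "D and I are different types" — true. ✓
D is a knave, and the claim "A and I are not the same type" is indeed false.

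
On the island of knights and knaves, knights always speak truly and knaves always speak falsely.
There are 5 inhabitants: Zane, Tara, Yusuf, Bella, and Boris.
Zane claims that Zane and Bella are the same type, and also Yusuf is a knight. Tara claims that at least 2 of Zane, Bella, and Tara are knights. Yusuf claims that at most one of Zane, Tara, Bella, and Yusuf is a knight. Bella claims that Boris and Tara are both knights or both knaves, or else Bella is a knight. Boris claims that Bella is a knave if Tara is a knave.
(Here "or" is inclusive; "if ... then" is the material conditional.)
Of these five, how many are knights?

3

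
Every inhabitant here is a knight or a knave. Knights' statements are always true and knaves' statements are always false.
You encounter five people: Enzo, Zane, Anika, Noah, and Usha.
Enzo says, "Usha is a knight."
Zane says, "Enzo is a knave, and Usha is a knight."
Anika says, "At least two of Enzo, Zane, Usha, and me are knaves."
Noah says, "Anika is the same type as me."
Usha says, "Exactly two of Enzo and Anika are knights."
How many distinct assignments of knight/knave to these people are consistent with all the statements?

2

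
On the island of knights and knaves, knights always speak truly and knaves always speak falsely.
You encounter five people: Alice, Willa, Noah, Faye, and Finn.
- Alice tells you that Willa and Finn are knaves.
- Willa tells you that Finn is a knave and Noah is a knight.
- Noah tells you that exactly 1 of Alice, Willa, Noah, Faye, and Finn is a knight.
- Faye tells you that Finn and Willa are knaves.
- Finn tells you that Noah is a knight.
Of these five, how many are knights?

The unique consistent assignment is Alice=knight, Willa=knave, Noah=knave, Faye=knight, Finn=knave.
That has 2 knights.

2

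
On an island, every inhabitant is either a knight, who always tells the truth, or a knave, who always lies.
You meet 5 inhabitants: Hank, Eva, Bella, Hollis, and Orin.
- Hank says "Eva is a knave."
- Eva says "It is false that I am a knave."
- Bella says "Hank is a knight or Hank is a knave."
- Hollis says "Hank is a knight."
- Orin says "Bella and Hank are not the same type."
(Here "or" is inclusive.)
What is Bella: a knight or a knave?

Bella is a knight.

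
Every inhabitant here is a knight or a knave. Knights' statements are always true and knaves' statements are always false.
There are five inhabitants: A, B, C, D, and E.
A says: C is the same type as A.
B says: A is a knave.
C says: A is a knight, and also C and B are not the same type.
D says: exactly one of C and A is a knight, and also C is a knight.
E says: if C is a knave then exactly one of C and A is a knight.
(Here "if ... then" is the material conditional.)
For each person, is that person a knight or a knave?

Knights: A, C, and E. Knaves: B and D.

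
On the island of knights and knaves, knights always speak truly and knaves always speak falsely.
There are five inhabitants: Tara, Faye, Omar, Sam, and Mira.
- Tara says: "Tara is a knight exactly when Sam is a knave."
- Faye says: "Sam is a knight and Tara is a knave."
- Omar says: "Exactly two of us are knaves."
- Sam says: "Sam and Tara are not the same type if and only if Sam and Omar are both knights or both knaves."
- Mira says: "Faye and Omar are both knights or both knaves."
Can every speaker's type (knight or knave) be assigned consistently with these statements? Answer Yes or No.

One consistent assignment: Tara=knave, Faye=knave, Omar=knave, Sam=knave, Mira=knight.

Yes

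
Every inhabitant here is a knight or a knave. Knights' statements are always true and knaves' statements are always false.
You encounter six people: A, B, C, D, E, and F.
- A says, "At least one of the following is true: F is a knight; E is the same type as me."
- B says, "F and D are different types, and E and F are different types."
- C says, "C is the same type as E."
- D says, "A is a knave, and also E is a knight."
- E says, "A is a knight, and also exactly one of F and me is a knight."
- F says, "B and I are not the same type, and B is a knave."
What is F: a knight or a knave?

F is a knave.

Consistent assignments: {A=knight, B=knave, C=knight, D=knave, E=knight, F=knave}; {A=knight, B=knave, C=knave, D=knave, E=knight, F=knave}
In every consistent assignment, F is a knave.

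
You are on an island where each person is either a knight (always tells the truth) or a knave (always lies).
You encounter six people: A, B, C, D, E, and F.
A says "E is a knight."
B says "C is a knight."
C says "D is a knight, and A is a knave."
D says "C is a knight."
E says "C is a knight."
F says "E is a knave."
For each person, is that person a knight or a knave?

Knights: F. Knaves: A, B, C, D, and E.

Since A is a knave, "E is a knight" needs to be false, which holds.
B (knave): "C is a knight" — false. ✓
C is a knave, so "D is a knight, and A is a knave" must be false — and it is.
D is a knave; "C is a knight" is false, as required.
E (knave): "C is a knight" — false. ✓
F (knight): "E is a knave" — true. ✓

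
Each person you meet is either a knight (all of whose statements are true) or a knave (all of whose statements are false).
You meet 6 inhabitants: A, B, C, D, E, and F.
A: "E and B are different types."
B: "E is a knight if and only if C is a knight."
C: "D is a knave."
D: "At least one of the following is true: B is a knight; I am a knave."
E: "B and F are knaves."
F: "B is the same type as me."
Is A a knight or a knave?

A is a knight.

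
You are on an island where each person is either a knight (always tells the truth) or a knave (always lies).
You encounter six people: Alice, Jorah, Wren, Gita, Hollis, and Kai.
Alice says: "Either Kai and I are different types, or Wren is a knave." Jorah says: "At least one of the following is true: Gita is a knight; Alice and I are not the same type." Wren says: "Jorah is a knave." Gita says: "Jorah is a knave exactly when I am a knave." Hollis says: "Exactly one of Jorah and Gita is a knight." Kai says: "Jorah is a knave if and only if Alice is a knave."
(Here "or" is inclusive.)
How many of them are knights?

4

The unique consistent assignment is Alice=knight, Jorah=knight, Wren=knave, Gita=knight, Hollis=knave, Kai=knight.
That has 4 knights.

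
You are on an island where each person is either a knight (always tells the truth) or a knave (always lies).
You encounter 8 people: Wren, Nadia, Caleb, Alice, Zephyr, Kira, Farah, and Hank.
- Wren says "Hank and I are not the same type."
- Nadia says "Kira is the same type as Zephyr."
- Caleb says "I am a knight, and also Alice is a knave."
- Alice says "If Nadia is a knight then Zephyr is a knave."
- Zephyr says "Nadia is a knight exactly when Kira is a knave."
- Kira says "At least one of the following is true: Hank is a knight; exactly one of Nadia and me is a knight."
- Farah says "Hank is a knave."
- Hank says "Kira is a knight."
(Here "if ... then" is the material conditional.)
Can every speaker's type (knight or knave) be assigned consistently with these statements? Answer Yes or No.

No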